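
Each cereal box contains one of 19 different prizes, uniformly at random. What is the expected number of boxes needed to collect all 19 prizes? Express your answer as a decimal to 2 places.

After i distinct types are collected, each trial gives a new one with probability (19−i)/19, so the expected wait for the next new type is 19/(19−i).
E = 19/19 + 19/18 + 19/17 + 19/16 + 19/15 + 19/14 + 19/13 + 19/12 + 19/11 + 19/10 + 19/9 + 19/8 + 19/7 + 19/6 + 19/5 + 19/4 + 19/3 + 19/2 + 19/1 = 275295799/4084080 ≈ 67.41.

67.41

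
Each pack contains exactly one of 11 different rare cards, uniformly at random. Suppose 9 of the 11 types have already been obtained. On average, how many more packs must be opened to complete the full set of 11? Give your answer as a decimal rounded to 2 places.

Starting from 9 distinct types, each trial gives a new one with probability (11−i)/11 when i types are held, so the wait for the next new type is 11/(11−i).
E = 11/2 + 11/1 = 33/2 ≈ 16.50.

16.50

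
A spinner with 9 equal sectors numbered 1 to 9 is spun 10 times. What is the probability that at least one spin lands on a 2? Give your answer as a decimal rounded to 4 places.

P(no spin lands on a 2) = (8/9)^10 ≈ 0.3079.
P(at least one) = 1 − 0.3079 = 0.6921.

0.6921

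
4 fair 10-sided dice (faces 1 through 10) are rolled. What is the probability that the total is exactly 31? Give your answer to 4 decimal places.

0.0220

There are 10^4 = 10000 equally likely outcomes.
The number of ordered 4-tuples from {1,…,10} summing to 31 is 220.
P(sum = 31) = 220/10000 = 11/500 ≈ 0.0220.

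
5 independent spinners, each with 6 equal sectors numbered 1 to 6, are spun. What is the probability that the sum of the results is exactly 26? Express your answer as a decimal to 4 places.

0.0090

There are 6^5 = 7776 equally likely outcomes.
The number of ordered 5-tuples from {1,…,6} summing to 26 is 70.
P(sum = 26) = 70/7776 = 35/3888 ≈ 0.0090.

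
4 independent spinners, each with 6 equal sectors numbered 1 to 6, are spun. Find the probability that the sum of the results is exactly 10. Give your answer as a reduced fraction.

There are 6^4 = 1296 equally likely outcomes.
The number of ordered 4-tuples from {1,…,6} summing to 10 is 80.
P(sum = 10) = 80/1296 = 5/81.

5/81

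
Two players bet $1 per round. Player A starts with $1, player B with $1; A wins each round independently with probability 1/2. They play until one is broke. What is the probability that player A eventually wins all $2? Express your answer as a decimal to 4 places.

With a fair step, P(i) = ½P(i−1) + ½P(i+1) with P(0)=0, P(2)=1 has the linear solution P(i) = i/2.
P(1) = 1/2 ≈ 0.5000.

0.5000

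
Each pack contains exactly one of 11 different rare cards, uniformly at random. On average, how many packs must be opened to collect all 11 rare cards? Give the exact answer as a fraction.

83711/2520

After i distinct types are collected, each trial gives a new one with probability (11−i)/11, so the expected wait for the next new type is 11/(11−i).
E = 11/11 + 11/10 + 11/9 + 11/8 + 11/7 + 11/6 + 11/5 + 11/4 + 11/3 + 11/2 + 11/1 = 83711/2520.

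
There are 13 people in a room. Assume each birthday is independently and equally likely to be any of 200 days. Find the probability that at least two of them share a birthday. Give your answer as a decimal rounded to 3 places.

It's easier to compute the probability that all 13 are distinct.
P(all distinct) = 200/200 · 199/200 · ··· · 188/200 ≈ 0.671.
So the probability of at least one match is 1 − 0.671 = 0.329.

0.329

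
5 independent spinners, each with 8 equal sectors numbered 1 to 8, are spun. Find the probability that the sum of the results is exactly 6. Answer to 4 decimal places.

There are 8^5 = 32768 equally likely outcomes.
The number of ordered 5-tuples from {1,…,8} summing to 6 is 5.
P(sum = 6) = 5/32768 ≈ 0.0002.

0.0002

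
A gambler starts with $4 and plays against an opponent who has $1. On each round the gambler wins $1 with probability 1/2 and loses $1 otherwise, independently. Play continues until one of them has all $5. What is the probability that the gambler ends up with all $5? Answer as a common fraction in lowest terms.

4/5

With a fair step, P(i) = ½P(i−1) + ½P(i+1) with P(0)=0, P(5)=1 has the linear solution P(i) = i/5.
P(4) = 4/5.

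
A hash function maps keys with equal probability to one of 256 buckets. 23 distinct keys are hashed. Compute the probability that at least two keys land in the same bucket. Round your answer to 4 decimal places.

0.6389

It's easier to compute the probability that all 23 are distinct.
P(all distinct) = 256/256 · 255/256 · ··· · 234/256 ≈ 0.3611.
So the probability of at least one match is 1 − 0.3611 = 0.6389.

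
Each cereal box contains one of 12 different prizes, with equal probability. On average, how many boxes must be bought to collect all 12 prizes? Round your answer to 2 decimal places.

After i distinct types are collected, each trial gives a new one with probability (12−i)/12, so the expected wait for the next new type is 12/(12−i).
E = 12/12 + 12/11 + 12/10 + 12/9 + 12/8 + 12/7 + 12/6 + 12/5 + 12/4 + 12/3 + 12/2 + 12/1 = 86021/2310 ≈ 37.24.

37.24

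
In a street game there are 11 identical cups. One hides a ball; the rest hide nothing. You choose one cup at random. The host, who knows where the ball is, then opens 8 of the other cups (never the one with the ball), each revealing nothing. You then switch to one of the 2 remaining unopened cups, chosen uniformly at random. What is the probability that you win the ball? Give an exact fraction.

5/11

Your original cup holds the ball with probability 1/11, so the other 10 collectively hold it with probability 10/11.
The host can always find 8 empty cups to open, so the reveals don't change that 10/11; it is now spread over the 2 remaining unopened cups.
P(win by switching) = (10/11) · (1/2) = 5/11.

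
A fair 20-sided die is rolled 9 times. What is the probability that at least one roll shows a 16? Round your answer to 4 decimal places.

0.3698

P(no roll shows a 16) = (19/20)^9 ≈ 0.6302.
P(at least one) = 1 − 0.6302 = 0.3698.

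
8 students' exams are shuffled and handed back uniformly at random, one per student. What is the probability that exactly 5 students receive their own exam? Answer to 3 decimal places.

0.003

Choose which 5 of the 8 are fixed: C(8,5) = 56 ways.
The remaining 3 must have no fixed point: D(3) = 2.
P = 56·2/40320 = 1/360 ≈ 0.003.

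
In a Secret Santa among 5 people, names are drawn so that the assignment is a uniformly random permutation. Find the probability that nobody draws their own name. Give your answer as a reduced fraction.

11/30

This is the derangement probability: permutations of 5 with no fixed point.
D(5) = 5! · (1 − 1/1! + 1/2! − ··· + (−1)^5/5!) = 44.
P = 44/120 = 11/30.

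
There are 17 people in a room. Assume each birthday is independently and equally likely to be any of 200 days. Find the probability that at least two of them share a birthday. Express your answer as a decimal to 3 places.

It's easier to compute the probability that all 17 are distinct.
P(all distinct) = 200/200 · 199/200 · ··· · 184/200 ≈ 0.497.
So the probability of at least one match is 1 − 0.497 = 0.503.

0.503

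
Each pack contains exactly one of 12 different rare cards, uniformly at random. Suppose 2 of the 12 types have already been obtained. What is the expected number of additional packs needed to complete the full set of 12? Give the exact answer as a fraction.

Starting from 2 distinct types, each trial gives a new one with probability (12−i)/12 when i types are held, so the wait for the next new type is 12/(12−i).
E = 12/10 + 12/9 + 12/8 + 12/7 + 12/6 + 12/5 + 12/4 + 12/3 + 12/2 + 12/1 = 7381/210.

7381/210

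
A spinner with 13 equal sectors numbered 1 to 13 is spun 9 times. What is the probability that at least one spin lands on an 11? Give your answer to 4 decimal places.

0.5134

P(no spin lands on an 11) = (12/13)^9 ≈ 0.4866.
P(at least one) = 1 − 0.4866 = 0.5134.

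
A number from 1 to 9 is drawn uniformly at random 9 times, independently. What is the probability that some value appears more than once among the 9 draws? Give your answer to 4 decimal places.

P(all 9 different) = 9/9 · 8/9 · ··· · 1/9 ≈ 0.0009.
P(at least two equal) = 1 − 0.0009 = 0.9991.

0.9991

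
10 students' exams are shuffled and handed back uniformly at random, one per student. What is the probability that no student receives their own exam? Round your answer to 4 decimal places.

0.3679

This is the derangement probability: permutations of 10 with no fixed point.
D(10) = 10! · (1 − 1/1! + 1/2! − ··· + (−1)^10/10!) = 1334961.
P = 1334961/3628800 = 16481/44800 ≈ 0.3679.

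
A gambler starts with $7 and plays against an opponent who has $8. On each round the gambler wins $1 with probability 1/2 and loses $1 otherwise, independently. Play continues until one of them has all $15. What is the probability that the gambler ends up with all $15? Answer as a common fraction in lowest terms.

7/15

With a fair step, P(i) = ½P(i−1) + ½P(i+1) with P(0)=0, P(15)=1 has the linear solution P(i) = i/15.
P(7) = 7/15.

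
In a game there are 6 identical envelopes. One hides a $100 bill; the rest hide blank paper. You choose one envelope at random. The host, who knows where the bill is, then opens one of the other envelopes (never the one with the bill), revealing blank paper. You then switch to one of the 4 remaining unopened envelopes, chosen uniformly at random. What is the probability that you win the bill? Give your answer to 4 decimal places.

0.2083

Your original envelope holds the bill with probability 1/6, so the other 5 collectively hold it with probability 5/6.
The host can always find an empty envelope to open, so this doesn't change that 5/6; it is now spread over the 4 remaining unopened envelopes.
P(win by switching) = (5/6) · (1/4) = 5/24 ≈ 0.2083.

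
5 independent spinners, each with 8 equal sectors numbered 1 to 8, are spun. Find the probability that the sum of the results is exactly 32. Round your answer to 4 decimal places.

0.0150

There are 8^5 = 32768 equally likely outcomes.
The number of ordered 5-tuples from {1,…,8} summing to 32 is 490.
P(sum = 32) = 490/32768 = 245/16384 ≈ 0.0150.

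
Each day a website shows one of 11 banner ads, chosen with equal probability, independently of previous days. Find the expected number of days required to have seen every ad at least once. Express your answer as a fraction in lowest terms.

83711/2520

After i distinct types are collected, each trial gives a new one with probability (11−i)/11, so the expected wait for the next new type is 11/(11−i).
E = 11/11 + 11/10 + 11/9 + 11/8 + 11/7 + 11/6 + 11/5 + 11/4 + 11/3 + 11/2 + 11/1 = 83711/2520.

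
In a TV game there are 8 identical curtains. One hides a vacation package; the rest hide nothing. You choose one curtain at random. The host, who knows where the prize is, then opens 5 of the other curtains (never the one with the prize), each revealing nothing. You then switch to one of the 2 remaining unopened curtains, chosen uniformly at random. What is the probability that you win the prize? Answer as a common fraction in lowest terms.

7/16

Your original curtain holds the prize with probability 1/8, so the other 7 collectively hold it with probability 7/8.
The host can always find 5 empty curtains to open, so the reveals don't change that 7/8; it is now spread over the 2 remaining unopened curtains.
P(win by switching) = (7/8) · (1/2) = 7/16.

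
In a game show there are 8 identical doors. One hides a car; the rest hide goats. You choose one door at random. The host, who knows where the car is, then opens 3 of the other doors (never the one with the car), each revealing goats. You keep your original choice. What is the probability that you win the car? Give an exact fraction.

The host can always open 3 empty doors regardless of your choice, so the reveals give no information about your original door.
P(win by staying) = 1/8.

1/8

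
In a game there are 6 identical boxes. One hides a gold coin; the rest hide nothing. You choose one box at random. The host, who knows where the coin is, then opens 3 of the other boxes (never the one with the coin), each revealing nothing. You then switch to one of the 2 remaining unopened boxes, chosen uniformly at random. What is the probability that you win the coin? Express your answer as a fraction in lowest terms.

Your original box holds the coin with probability 1/6, so the other 5 collectively hold it with probability 5/6.
The host can always find 3 empty boxes to open, so the reveals don't change that 5/6; it is now spread over the 2 remaining unopened boxes.
P(win by switching) = (5/6) · (1/2) = 5/12.

5/12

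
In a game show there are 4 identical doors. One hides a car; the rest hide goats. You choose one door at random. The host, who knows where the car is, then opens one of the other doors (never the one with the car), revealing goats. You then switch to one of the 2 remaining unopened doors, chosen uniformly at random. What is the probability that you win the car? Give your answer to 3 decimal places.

0.375

Your original door holds the car with probability 1/4, so the other 3 collectively hold it with probability 3/4.
The host can always find an empty door to open, so this doesn't change that 3/4; it is now spread over the 2 remaining unopened doors.
P(win by switching) = (3/4) · (1/2) = 3/8 ≈ 0.375.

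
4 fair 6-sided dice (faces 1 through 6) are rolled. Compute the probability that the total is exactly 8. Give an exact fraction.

There are 6^4 = 1296 equally likely outcomes.
The number of ordered 4-tuples from {1,…,6} summing to 8 is 35.
P(sum = 8) = 35/1296.

35/1296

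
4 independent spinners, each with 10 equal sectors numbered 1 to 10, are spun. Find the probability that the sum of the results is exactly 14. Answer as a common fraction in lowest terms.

141/5000

There are 10^4 = 10000 equally likely outcomes.
The number of ordered 4-tuples from {1,…,10} summing to 14 is 282.
P(sum = 14) = 282/10000 = 141/5000.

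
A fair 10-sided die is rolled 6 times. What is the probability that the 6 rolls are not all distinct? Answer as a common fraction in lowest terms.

P(all 6 different) = 10/10 · 9/10 · ··· · 5/10 = 189/1250.
P(at least two equal) = 1 − 189/1250 = 1061/1250.

1061/1250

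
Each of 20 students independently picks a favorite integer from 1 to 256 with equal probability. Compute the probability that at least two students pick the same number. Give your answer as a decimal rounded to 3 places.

0.533

It's easier to compute the probability that all 20 are distinct.
P(all distinct) = 256/256 · 255/256 · ··· · 237/256 ≈ 0.467.
So the probability of at least one match is 1 − 0.467 = 0.533.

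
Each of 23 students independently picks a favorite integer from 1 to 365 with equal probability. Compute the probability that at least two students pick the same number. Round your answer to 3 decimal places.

It's easier to compute the probability that all 23 are distinct.
P(all distinct) = 365/365 · 364/365 · ··· · 343/365 ≈ 0.493.
So the probability of at least one match is 1 − 0.493 = 0.507.

0.507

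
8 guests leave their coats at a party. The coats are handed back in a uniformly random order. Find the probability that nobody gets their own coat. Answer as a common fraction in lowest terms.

2119/5760

This is the derangement probability: permutations of 8 with no fixed point.
D(8) = 8! · (1 − 1/1! + 1/2! − ··· + (−1)^8/8!) = 14833.
P = 14833/40320 = 2119/5760.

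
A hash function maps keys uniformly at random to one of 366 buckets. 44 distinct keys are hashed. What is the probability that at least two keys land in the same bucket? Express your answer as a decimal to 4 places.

0.9324

It's easier to compute the probability that all 44 are distinct.
P(all distinct) = 366/366 · 365/366 · ··· · 323/366 ≈ 0.0676.
So the probability of at least one match is 1 − 0.0676 = 0.9324.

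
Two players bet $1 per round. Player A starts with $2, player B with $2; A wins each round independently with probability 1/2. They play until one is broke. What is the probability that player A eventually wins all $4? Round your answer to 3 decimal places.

With a fair step, P(i) = ½P(i−1) + ½P(i+1) with P(0)=0, P(4)=1 has the linear solution P(i) = i/4.
P(2) = 2/4 = 1/2 ≈ 0.500.

0.500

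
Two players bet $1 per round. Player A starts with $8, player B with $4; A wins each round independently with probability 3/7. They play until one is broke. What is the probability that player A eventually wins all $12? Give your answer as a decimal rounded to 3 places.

0.294

Let r = q/p = (4/7)/(3/7) = 4/3. The recurrence P(i) = p·P(i+1) + q·P(i−1) with P(0)=0, P(12)=1 gives P(i) = (1 − r^i)/(1 − r^12).
P(8) = (1 − (4/3)^8) / (1 − (4/3)^12) = 27297/92833 ≈ 0.294.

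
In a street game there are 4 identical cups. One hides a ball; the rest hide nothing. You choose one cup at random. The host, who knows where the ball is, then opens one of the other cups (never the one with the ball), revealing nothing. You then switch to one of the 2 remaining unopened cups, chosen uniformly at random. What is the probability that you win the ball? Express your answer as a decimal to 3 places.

Your original cup holds the ball with probability 1/4, so the other 3 collectively hold it with probability 3/4.
The host can always find an empty cup to open, so this doesn't change that 3/4; it is now spread over the 2 remaining unopened cups.
P(win by switching) = (3/4) · (1/2) = 3/8 ≈ 0.375.

0.375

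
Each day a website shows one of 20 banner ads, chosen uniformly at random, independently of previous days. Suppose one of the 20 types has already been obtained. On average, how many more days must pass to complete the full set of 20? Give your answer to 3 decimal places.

70.955

Starting from 1 distinct type, each trial gives a new one with probability (20−i)/20 when i types are held, so the wait for the next new type is 20/(20−i).
E = 20/19 + 20/18 + 20/17 + 20/16 + 20/15 + 20/14 + 20/13 + 20/12 + 20/11 + 20/10 + 20/9 + 20/8 + 20/7 + 20/6 + 20/5 + 20/4 + 20/3 + 20/2 + 20/1 = 275295799/3879876 ≈ 70.955.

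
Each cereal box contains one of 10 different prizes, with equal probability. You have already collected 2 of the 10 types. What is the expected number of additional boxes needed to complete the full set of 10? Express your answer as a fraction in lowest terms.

Starting from 2 distinct types, each trial gives a new one with probability (10−i)/10 when i types are held, so the wait for the next new type is 10/(10−i).
E = 10/8 + 10/7 + 10/6 + 10/5 + 10/4 + 10/3 + 10/2 + 10/1 = 761/28.

761/28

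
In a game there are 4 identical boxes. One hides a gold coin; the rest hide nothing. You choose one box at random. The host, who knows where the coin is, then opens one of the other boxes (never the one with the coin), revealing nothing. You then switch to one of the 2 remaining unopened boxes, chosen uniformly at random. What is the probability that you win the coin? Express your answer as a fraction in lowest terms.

3/8

Your original box holds the coin with probability 1/4, so the other 3 collectively hold it with probability 3/4.
The host can always find an empty box to open, so this doesn't change that 3/4; it is now spread over the 2 remaining unopened boxes.
P(win by switching) = (3/4) · (1/2) = 3/8.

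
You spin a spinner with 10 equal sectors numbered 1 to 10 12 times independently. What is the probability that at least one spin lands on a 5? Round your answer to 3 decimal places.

P(no spin lands on a 5) = (9/10)^12 ≈ 0.282.
P(at least one) = 1 − 0.282 = 0.718.

0.718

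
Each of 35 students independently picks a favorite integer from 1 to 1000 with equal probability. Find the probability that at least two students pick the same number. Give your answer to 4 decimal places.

It's easier to compute the probability that all 35 are distinct.
P(all distinct) = 1000/1000 · 999/1000 · ··· · 966/1000 ≈ 0.5477.
So the probability of at least one match is 1 − 0.5477 = 0.4523.

0.4523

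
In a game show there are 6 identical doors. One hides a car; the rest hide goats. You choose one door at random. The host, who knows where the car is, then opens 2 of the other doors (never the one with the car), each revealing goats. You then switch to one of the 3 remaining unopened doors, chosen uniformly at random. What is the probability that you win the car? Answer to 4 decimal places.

0.2778

Your original door holds the car with probability 1/6, so the other 5 collectively hold it with probability 5/6.
The host can always find 2 empty doors to open, so the reveals don't change that 5/6; it is now spread over the 3 remaining unopened doors.
P(win by switching) = (5/6) · (1/3) = 5/18 ≈ 0.2778.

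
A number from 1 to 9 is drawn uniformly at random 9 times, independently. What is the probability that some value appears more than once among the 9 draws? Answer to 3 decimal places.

P(all 9 different) = 9/9 · 8/9 · ··· · 1/9 ≈ 0.001.
P(at least two equal) = 1 − 0.001 = 0.999.

0.999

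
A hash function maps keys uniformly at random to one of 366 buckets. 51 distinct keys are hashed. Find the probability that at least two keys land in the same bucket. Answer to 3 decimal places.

0.974

It's easier to compute the probability that all 51 are distinct.
P(all distinct) = 366/366 · 365/366 · ··· · 316/366 ≈ 0.026.
So the probability of at least one match is 1 − 0.026 = 0.974.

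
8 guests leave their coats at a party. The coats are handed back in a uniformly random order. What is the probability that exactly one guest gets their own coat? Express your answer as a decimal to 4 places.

Choose which one is fixed: C(8,1) = 8 ways.
The remaining 7 must have no fixed point: D(7) = 1854.
P = 8·1854/40320 = 103/280 ≈ 0.3679.

0.3679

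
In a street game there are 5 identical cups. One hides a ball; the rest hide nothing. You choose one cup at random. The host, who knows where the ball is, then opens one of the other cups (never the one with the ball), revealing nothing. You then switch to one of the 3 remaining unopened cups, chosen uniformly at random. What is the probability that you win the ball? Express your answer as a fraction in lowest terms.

Your original cup holds the ball with probability 1/5, so the other 4 collectively hold it with probability 4/5.
The host can always find an empty cup to open, so this doesn't change that 4/5; it is now spread over the 3 remaining unopened cups.
P(win by switching) = (4/5) · (1/3) = 4/15.

4/15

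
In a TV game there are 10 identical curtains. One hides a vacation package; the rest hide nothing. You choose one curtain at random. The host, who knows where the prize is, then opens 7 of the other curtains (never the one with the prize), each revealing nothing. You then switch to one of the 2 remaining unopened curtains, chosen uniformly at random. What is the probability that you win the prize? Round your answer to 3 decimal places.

0.450

Your original curtain holds the prize with probability 1/10, so the other 9 collectively hold it with probability 9/10.
The host can always find 7 empty curtains to open, so the reveals don't change that 9/10; it is now spread over the 2 remaining unopened curtains.
P(win by switching) = (9/10) · (1/2) = 9/20 ≈ 0.450.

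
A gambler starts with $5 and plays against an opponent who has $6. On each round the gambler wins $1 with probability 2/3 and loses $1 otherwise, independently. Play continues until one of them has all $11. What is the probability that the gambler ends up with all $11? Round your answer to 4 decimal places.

0.9692

Let r = q/p = (1/3)/(2/3) = 1/2. The recurrence P(i) = p·P(i+1) + q·P(i−1) with P(0)=0, P(11)=1 gives P(i) = (1 − r^i)/(1 − r^11).
P(5) = (1 − (1/2)^5) / (1 − (1/2)^11) = 1984/2047 ≈ 0.9692.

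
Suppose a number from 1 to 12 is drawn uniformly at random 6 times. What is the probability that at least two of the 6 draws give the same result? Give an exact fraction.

1343/1728

P(all 6 different) = 12/12 · 11/12 · ··· · 7/12 = 385/1728.
P(at least two equal) = 1 − 385/1728 = 1343/1728.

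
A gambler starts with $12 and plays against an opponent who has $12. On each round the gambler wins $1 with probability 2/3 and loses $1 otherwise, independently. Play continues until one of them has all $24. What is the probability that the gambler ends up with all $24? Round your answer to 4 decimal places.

0.9998

Let r = q/p = (1/3)/(2/3) = 1/2. The recurrence P(i) = p·P(i+1) + q·P(i−1) with P(0)=0, P(24)=1 gives P(i) = (1 − r^i)/(1 − r^24).
P(12) = (1 − (1/2)^12) / (1 − (1/2)^24) = 4096/4097 ≈ 0.9998.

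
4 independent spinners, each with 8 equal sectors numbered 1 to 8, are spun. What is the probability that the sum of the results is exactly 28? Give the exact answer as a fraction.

There are 8^4 = 4096 equally likely outcomes.
The number of ordered 4-tuples from {1,…,8} summing to 28 is 35.
P(sum = 28) = 35/4096.

35/4096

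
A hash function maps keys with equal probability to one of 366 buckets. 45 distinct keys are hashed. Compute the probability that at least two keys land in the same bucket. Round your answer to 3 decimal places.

0.940

It's easier to compute the probability that all 45 are distinct.
P(all distinct) = 366/366 · 365/366 · ··· · 322/366 ≈ 0.060.
So the probability of at least one match is 1 − 0.060 = 0.940.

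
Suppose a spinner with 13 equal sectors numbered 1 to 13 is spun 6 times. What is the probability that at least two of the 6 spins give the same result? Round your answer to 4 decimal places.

P(all 6 different) = 13/13 · 12/13 · ··· · 8/13 ≈ 0.2560.
P(at least two equal) = 1 − 0.2560 = 0.7440.

0.7440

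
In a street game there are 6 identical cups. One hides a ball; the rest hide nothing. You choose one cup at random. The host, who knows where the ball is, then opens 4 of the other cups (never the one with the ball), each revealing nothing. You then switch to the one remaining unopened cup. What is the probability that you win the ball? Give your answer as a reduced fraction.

5/6

Your original cup holds the ball with probability 1/6, so the other 5 collectively hold it with probability 5/6.
The host can always find 4 empty cups to open, so the reveals don't change that 5/6; it is now spread over the 1 remaining unopened cup.
P(win by switching) = (5/6) · (1/1) = 5/6.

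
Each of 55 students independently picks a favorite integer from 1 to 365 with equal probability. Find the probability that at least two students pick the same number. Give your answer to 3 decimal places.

0.986

It's easier to compute the probability that all 55 are distinct.
P(all distinct) = 365/365 · 364/365 · ··· · 311/365 ≈ 0.014.
So the probability of at least one match is 1 − 0.014 = 0.986.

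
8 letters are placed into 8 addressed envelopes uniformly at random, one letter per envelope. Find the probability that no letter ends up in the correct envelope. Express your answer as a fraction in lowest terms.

This is the derangement probability: permutations of 8 with no fixed point.
D(8) = 8! · (1 − 1/1! + 1/2! − ··· + (−1)^8/8!) = 14833.
P = 14833/40320 = 2119/5760.

2119/5760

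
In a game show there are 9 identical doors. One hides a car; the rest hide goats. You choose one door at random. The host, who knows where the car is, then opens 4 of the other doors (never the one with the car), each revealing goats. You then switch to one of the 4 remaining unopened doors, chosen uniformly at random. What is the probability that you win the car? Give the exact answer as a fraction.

2/9

Your original door holds the car with probability 1/9, so the other 8 collectively hold it with probability 8/9.
The host can always find 4 empty doors to open, so the reveals don't change that 8/9; it is now spread over the 4 remaining unopened doors.
P(win by switching) = (8/9) · (1/4) = 2/9.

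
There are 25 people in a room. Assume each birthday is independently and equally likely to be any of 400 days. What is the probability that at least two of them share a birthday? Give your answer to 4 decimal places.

0.5350

It's easier to compute the probability that all 25 are distinct.
P(all distinct) = 400/400 · 399/400 · ··· · 376/400 ≈ 0.4650.
So the probability of at least one match is 1 − 0.4650 = 0.5350.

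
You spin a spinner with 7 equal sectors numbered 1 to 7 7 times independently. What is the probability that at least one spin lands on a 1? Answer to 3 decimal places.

P(no spin lands on a 1) = (6/7)^7 ≈ 0.340.
P(at least one) = 1 − 0.340 = 0.660.

0.660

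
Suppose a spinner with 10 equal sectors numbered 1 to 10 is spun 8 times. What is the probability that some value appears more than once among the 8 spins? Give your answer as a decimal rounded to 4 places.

P(all 8 different) = 10/10 · 9/10 · ··· · 3/10 ≈ 0.0181.
P(at least two equal) = 1 − 0.0181 = 0.9819.

0.9819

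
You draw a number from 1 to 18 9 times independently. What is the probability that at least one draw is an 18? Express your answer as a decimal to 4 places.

P(no draw is an 18) = (17/18)^9 ≈ 0.5978.
P(at least one) = 1 − 0.5978 = 0.4022.

0.4022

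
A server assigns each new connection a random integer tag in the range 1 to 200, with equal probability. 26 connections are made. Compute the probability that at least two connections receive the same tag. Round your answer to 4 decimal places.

It's easier to compute the probability that all 26 are distinct.
P(all distinct) = 200/200 · 199/200 · ··· · 175/200 ≈ 0.1829.
So the probability of at least one match is 1 − 0.1829 = 0.8171.

0.8171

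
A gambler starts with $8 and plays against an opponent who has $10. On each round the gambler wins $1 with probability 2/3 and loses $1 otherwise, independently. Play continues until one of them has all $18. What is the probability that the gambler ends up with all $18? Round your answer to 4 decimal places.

Let r = q/p = (1/3)/(2/3) = 1/2. The recurrence P(i) = p·P(i+1) + q·P(i−1) with P(0)=0, P(18)=1 gives P(i) = (1 − r^i)/(1 − r^18).
P(8) = (1 − (1/2)^8) / (1 − (1/2)^18) = 87040/87381 ≈ 0.9961.

0.9961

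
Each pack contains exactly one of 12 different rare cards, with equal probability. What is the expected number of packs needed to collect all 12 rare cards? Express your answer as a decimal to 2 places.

After i distinct types are collected, each trial gives a new one with probability (12−i)/12, so the expected wait for the next new type is 12/(12−i).
E = 12/12 + 12/11 + 12/10 + 12/9 + 12/8 + 12/7 + 12/6 + 12/5 + 12/4 + 12/3 + 12/2 + 12/1 = 86021/2310 ≈ 37.24.

37.24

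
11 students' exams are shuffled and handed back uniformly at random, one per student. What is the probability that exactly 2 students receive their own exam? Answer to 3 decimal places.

0.184

Choose which 2 of the 11 are fixed: C(11,2) = 55 ways.
The remaining 9 must have no fixed point: D(9) = 133496.
P = 55·133496/39916800 = 16687/90720 ≈ 0.184.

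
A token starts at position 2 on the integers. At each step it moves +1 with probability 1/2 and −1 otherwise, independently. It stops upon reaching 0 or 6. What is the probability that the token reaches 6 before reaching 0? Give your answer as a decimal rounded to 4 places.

With a fair step, P(i) = ½P(i−1) + ½P(i+1) with P(0)=0, P(6)=1 has the linear solution P(i) = i/6.
P(2) = 2/6 = 1/3 ≈ 0.3333.

0.3333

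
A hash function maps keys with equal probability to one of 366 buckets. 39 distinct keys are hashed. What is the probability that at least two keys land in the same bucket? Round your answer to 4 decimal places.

0.8775

It's easier to compute the probability that all 39 are distinct.
P(all distinct) = 366/366 · 365/366 · ··· · 328/366 ≈ 0.1225.
So the probability of at least one match is 1 − 0.1225 = 0.8775.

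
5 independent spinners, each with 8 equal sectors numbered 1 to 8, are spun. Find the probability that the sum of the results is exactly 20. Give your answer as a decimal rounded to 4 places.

There are 8^5 = 32768 equally likely outcomes.
The number of ordered 5-tuples from {1,…,8} summing to 20 is 2226.
P(sum = 20) = 2226/32768 = 1113/16384 ≈ 0.0679.

0.0679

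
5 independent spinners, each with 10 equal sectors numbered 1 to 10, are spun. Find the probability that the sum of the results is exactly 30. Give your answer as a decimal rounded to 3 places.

0.056

There are 10^5 = 100000 equally likely outcomes.
The number of ordered 5-tuples from {1,…,10} summing to 30 is 5631.
P(sum = 30) = 5631/100000 ≈ 0.056.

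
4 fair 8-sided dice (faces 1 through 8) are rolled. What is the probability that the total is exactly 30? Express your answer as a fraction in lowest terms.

There are 8^4 = 4096 equally likely outcomes.
The number of ordered 4-tuples from {1,…,8} summing to 30 is 10.
P(sum = 30) = 10/4096 = 5/2048.

5/2048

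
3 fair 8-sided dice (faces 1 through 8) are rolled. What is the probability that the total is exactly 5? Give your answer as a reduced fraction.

There are 8^3 = 512 equally likely outcomes.
The number of ordered 3-tuples from {1,…,8} summing to 5 is 6.
P(sum = 5) = 6/512 = 3/256.

3/256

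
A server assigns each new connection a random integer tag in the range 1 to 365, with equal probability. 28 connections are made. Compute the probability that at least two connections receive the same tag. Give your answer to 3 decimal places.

0.654

It's easier to compute the probability that all 28 are distinct.
P(all distinct) = 365/365 · 364/365 · ··· · 338/365 ≈ 0.346.
So the probability of at least one match is 1 − 0.346 = 0.654.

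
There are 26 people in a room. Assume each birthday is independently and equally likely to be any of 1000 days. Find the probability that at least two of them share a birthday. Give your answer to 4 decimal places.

0.2795

It's easier to compute the probability that all 26 are distinct.
P(all distinct) = 1000/1000 · 999/1000 · ··· · 975/1000 ≈ 0.7205.
So the probability of at least one match is 1 − 0.7205 = 0.2795.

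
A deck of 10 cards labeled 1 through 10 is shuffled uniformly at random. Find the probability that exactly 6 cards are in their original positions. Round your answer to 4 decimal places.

Choose which 6 of the 10 are fixed: C(10,6) = 210 ways.
The remaining 4 must have no fixed point: D(4) = 9.
P = 210·9/3628800 = 1/1920 ≈ 0.0005.

0.0005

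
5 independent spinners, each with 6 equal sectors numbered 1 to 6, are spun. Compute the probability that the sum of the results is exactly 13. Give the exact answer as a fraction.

There are 6^5 = 7776 equally likely outcomes.
The number of ordered 5-tuples from {1,…,6} summing to 13 is 420.
P(sum = 13) = 420/7776 = 35/648.

35/648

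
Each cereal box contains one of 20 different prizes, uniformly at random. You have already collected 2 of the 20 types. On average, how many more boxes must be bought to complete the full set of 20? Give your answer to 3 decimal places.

69.902

Starting from 2 distinct types, each trial gives a new one with probability (20−i)/20 when i types are held, so the wait for the next new type is 20/(20−i).
E = 20/18 + 20/17 + 20/16 + 20/15 + 20/14 + 20/13 + 20/12 + 20/11 + 20/10 + 20/9 + 20/8 + 20/7 + 20/6 + 20/5 + 20/4 + 20/3 + 20/2 + 20/1 = 14274301/204204 ≈ 69.902.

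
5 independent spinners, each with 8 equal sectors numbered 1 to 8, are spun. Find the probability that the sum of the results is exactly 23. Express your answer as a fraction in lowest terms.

There are 8^5 = 32768 equally likely outcomes.
The number of ordered 5-tuples from {1,…,8} summing to 23 is 2460.
P(sum = 23) = 2460/32768 = 615/8192.

615/8192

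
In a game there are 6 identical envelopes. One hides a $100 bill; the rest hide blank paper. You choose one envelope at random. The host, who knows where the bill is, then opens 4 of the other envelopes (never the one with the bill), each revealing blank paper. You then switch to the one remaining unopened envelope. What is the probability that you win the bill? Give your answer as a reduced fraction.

Your original envelope holds the bill with probability 1/6, so the other 5 collectively hold it with probability 5/6.
The host can always find 4 empty envelopes to open, so the reveals don't change that 5/6; it is now spread over the 1 remaining unopened envelope.
P(win by switching) = (5/6) · (1/1) = 5/6.

5/6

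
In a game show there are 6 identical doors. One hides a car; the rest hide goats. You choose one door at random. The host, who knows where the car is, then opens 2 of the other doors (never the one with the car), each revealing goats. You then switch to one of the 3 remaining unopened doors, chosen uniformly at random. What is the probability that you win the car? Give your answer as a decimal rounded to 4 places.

Your original door holds the car with probability 1/6, so the other 5 collectively hold it with probability 5/6.
The host can always find 2 empty doors to open, so the reveals don't change that 5/6; it is now spread over the 3 remaining unopened doors.
P(win by switching) = (5/6) · (1/3) = 5/18 ≈ 0.2778.

0.2778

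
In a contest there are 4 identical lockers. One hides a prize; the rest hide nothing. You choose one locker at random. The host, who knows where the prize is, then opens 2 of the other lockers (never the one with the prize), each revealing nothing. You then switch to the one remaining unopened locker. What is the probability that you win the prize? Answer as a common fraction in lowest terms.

Your original locker holds the prize with probability 1/4, so the other 3 collectively hold it with probability 3/4.
The host can always find 2 empty lockers to open, so the reveals don't change that 3/4; it is now spread over the 1 remaining unopened locker.
P(win by switching) = (3/4) · (1/1) = 3/4.

3/4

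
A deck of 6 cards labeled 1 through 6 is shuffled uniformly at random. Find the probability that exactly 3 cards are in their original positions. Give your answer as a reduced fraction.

Choose which 3 of the 6 are fixed: C(6,3) = 20 ways.
The remaining 3 must have no fixed point: D(3) = 2.
P = 20·2/720 = 1/18.

1/18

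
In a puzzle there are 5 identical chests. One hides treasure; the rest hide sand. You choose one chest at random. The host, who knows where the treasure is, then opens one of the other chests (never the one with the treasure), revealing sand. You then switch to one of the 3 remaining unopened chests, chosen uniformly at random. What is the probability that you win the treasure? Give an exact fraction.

4/15

Your original chest holds the treasure with probability 1/5, so the other 4 collectively hold it with probability 4/5.
The host can always find an empty chest to open, so this doesn't change that 4/5; it is now spread over the 3 remaining unopened chests.
P(win by switching) = (4/5) · (1/3) = 4/15.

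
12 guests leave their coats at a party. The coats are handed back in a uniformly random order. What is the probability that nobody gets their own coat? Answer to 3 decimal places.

This is the derangement probability: permutations of 12 with no fixed point.
D(12) = 12! · (1 − 1/1! + 1/2! − ··· + (−1)^12/12!) = 176214841.
P = 176214841/479001600 = 16019531/43545600 ≈ 0.368.

0.368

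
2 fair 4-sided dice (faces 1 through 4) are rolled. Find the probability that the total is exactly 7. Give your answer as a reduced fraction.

There are 4^2 = 16 equally likely outcomes.
The number of ordered 2-tuples from {1,…,4} summing to 7 is 2.
P(sum = 7) = 2/16 = 1/8.

1/8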